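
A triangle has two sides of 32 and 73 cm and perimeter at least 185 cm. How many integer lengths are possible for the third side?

Triangle inequality: 41 < x < 105. Perimeter ≥ 185 gives x ≥ 185 − 32 − 73 = 80.
So 80 ≤ x < 105; integers 80 through 104: 25 values.

25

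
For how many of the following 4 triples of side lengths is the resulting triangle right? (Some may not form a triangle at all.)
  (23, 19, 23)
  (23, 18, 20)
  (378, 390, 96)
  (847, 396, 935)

(23,19,23): 19²+23² = 890 > 529 = 23² → acute
(23,18,20): 18²+20² = 724 > 529 = 23² → acute
(378,390,96): 96²+378² = 152100 = 390² → right
(847,396,935): 396²+847² = 874225 = 935² → right
2 of the 4 are right.

2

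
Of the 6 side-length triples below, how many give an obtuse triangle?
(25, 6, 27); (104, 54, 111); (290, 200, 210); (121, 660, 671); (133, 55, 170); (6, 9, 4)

3

(25,6,27): 6²+25² = 661 < 729 = 27² → obtuse
(104,54,111): 54²+104² = 13732 > 12321 = 111² → acute
(290,200,210): 200²+210² = 84100 = 290² → right
(121,660,671): 121²+660² = 450241 = 671² → right
(133,55,170): 55²+133² = 20714 < 28900 = 170² → obtuse
(6,9,4): 4²+6² = 52 < 81 = 9² → obtuse
3 of the 6 are obtuse.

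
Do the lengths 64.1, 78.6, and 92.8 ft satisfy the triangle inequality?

The longest side is 92.8, and the other two sum to 142.7.
Since 142.7 > 92.8, the triangle inequality holds.

Yes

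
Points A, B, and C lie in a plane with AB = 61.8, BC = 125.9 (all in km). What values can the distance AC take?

By the triangle inequality, |61.8 − 125.9| ≤ AC ≤ 61.8 + 125.9.

64.1 ≤ AC ≤ 187.7 km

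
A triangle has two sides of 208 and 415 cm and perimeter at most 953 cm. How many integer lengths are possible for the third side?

123

Triangle inequality: 207 < x < 623. Perimeter ≤ 953 gives x ≤ 953 − 208 − 415 = 330.
So 207 < x ≤ 330; integers 208 through 330: 123 values.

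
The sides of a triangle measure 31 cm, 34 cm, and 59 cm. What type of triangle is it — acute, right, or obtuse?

Compare the square of the longest side to the sum of squares of the other two: 31² + 34² = 2117 < 3481 = 59².

obtuse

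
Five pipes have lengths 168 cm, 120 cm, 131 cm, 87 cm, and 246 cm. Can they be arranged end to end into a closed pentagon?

Yes

A pentagon exists iff every side is shorter than the sum of the others — equivalently, the longest side is less than the sum of the rest.
Longest side 246 < 506 (sum of the remaining 4), so yes.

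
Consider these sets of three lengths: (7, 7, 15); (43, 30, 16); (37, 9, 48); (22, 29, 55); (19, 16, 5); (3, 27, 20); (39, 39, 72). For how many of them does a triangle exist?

3

(7,7,15): 7+7 ≤ 15 → not valid
(16,30,43): 16+30 > 43 → valid
(9,37,48): 9+37 ≤ 48 → not valid
(22,29,55): 22+29 ≤ 55 → not valid
(5,16,19): 5+16 > 19 → valid
(3,20,27): 3+20 ≤ 27 → not valid
(39,39,72): 39+39 > 72 → valid
3 of the 7 triples form a triangle.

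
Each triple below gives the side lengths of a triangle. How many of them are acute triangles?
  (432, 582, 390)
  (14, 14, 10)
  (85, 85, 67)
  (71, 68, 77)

3

(432,582,390): 390²+432² = 338724 = 582² → right
(14,14,10): 10²+14² = 296 > 196 = 14² → acute
(85,85,67): 67²+85² = 11714 > 7225 = 85² → acute
(71,68,77): 68²+71² = 9665 > 5929 = 77² → acute
3 of the 4 are acute.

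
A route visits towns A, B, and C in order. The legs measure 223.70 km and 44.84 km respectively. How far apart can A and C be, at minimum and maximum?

By the triangle inequality, |223.70 − 44.84| ≤ AC ≤ 223.70 + 44.84.

178.86 ≤ AC ≤ 268.54 km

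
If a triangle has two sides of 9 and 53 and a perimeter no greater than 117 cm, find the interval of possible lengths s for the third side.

44 < s ≤ 55 cm

Triangle inequality alone gives 44 < s < 62.
The perimeter condition gives s ≤ 117 − 9 − 53 = 55.
Intersecting the two: 44 < s ≤ 55.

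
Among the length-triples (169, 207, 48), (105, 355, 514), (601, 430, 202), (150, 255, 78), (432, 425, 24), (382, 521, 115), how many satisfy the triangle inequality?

3

(48,169,207): 48+169 > 207 → valid
(105,355,514): 105+355 ≤ 514 → not valid
(202,430,601): 202+430 > 601 → valid
(78,150,255): 78+150 ≤ 255 → not valid
(24,425,432): 24+425 > 432 → valid
(115,382,521): 115+382 ≤ 521 → not valid
3 of the 6 triples form a triangle.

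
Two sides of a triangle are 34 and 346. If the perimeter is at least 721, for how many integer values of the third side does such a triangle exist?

39

Triangle inequality: 312 < x < 380. Perimeter ≥ 721 gives x ≥ 721 − 34 − 346 = 341.
So 341 ≤ x < 380; integers 341 through 379: 39 values.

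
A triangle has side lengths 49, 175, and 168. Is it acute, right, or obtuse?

Compare the square of the longest side to the sum of squares of the other two: 49² + 168² = 30625 = 175².

right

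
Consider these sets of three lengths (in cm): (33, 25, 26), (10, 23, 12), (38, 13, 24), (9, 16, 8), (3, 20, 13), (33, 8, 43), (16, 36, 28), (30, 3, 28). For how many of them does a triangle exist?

4

(25,26,33): 25+26 > 33 → valid
(10,12,23): 10+12 ≤ 23 → not valid
(13,24,38): 13+24 ≤ 38 → not valid
(8,9,16): 8+9 > 16 → valid
(3,13,20): 3+13 ≤ 20 → not valid
(8,33,43): 8+33 ≤ 43 → not valid
(16,28,36): 16+28 > 36 → valid
(3,28,30): 3+28 > 30 → valid
4 of the 8 triples form a triangle.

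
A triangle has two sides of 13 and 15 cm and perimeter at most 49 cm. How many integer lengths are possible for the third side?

Triangle inequality: 2 < x < 28. Perimeter ≤ 49 gives x ≤ 49 − 13 − 15 = 21.
So 2 < x ≤ 21; integers 3 through 21: 19 values.

19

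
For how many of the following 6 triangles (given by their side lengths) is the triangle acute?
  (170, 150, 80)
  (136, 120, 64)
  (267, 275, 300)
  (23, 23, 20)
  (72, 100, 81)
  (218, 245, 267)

4

(170,150,80): 80²+150² = 28900 = 170² → right
(136,120,64): 64²+120² = 18496 = 136² → right
(267,275,300): 267²+275² = 146914 > 90000 = 300² → acute
(23,23,20): 20²+23² = 929 > 529 = 23² → acute
(72,100,81): 72²+81² = 11745 > 10000 = 100² → acute
(218,245,267): 218²+245² = 107549 > 71289 = 267² → acute
4 of the 6 are acute.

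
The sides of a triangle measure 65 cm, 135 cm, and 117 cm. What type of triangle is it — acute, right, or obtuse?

Compare the square of the longest side to the sum of squares of the other two: 65² + 117² = 17914 < 18225 = 135².

obtuse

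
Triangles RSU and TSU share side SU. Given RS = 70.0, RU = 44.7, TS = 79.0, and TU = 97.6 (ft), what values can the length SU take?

From triangle RSU: |70.0 − 44.7| < SU < 70.0 + 44.7, i.e. 25.3 < SU < 114.7.
From triangle TSU: 18.6 < SU < 176.6.
Both must hold, so SU lies in the intersection.

25.3 < SU < 114.7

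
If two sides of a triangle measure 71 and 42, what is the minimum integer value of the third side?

30

The third side must be strictly greater than |71 − 42| = 29.
The smallest integer above 29 is 30.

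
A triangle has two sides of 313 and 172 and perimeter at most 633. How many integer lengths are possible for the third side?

7

Triangle inequality: 141 < x < 485. Perimeter ≤ 633 gives x ≤ 633 − 313 − 172 = 148.
So 141 < x ≤ 148; integers 142 through 148: 7 values.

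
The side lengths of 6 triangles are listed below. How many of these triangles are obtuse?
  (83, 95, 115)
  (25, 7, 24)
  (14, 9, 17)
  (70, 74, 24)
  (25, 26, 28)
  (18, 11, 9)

(83,95,115): 83²+95² = 15914 > 13225 = 115² → acute
(25,7,24): 7²+24² = 625 = 25² → right
(14,9,17): 9²+14² = 277 < 289 = 17² → obtuse
(70,74,24): 24²+70² = 5476 = 74² → right
(25,26,28): 25²+26² = 1301 > 784 = 28² → acute
(18,11,9): 9²+11² = 202 < 324 = 18² → obtuse
2 of the 6 are obtuse.

2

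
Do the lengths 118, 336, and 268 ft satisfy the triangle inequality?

Yes

The longest side is 336, and the other two sum to 386.
Since 386 > 336, the triangle inequality holds.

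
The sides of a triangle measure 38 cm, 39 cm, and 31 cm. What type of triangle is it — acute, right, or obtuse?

Compare the square of the longest side to the sum of squares of the other two: 31² + 38² = 2405 > 1521 = 39².

acute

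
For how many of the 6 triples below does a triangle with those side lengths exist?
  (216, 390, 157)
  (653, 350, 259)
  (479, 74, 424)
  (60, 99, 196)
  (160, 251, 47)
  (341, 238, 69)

1

(157,216,390): 157+216 ≤ 390 → not valid
(259,350,653): 259+350 ≤ 653 → not valid
(74,424,479): 74+424 > 479 → valid
(60,99,196): 60+99 ≤ 196 → not valid
(47,160,251): 47+160 ≤ 251 → not valid
(69,238,341): 69+238 ≤ 341 → not valid
1 of the 6 triples forms a triangle.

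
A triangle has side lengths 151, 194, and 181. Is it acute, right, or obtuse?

acute

Compare the square of the longest side to the sum of squares of the other two: 151² + 181² = 55562 > 37636 = 194².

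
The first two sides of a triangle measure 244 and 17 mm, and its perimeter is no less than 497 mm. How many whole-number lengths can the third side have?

25

Triangle inequality: 227 < x < 261. Perimeter ≥ 497 gives x ≥ 497 − 244 − 17 = 236.
So 236 ≤ x < 261; integers 236 through 260: 25 values.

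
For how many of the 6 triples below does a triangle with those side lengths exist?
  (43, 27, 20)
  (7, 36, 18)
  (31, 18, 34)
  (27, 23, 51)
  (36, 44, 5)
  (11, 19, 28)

3

(20,27,43): 20+27 > 43 → valid
(7,18,36): 7+18 ≤ 36 → not valid
(18,31,34): 18+31 > 34 → valid
(23,27,51): 23+27 ≤ 51 → not valid
(5,36,44): 5+36 ≤ 44 → not valid
(11,19,28): 11+19 > 28 → valid
3 of the 6 triples form a triangle.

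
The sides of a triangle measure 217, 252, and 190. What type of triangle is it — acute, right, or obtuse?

acute

Compare the square of the longest side to the sum of squares of the other two: 190² + 217² = 83189 > 63504 = 252².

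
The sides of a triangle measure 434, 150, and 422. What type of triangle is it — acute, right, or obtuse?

acute

Compare the square of the longest side to the sum of squares of the other two: 150² + 422² = 200584 > 188356 = 434².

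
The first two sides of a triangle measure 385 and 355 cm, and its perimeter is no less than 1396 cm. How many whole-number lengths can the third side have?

84

Triangle inequality: 30 < x < 740. Perimeter ≥ 1396 gives x ≥ 1396 − 385 − 355 = 656.
So 656 ≤ x < 740; integers 656 through 739: 84 values.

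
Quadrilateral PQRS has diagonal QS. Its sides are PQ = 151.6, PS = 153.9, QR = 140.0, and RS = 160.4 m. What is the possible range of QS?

From triangle PQS: |151.6 − 153.9| < QS < 151.6 + 153.9, i.e. 2.3 < QS < 305.5.
From triangle RQS: 20.4 < QS < 300.4.
Both must hold, so QS lies in the intersection.

20.4 < QS < 300.4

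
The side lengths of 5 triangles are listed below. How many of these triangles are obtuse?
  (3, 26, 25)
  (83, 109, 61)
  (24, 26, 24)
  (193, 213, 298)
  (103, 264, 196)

4

(3,26,25): 3²+25² = 634 < 676 = 26² → obtuse
(83,109,61): 61²+83² = 10610 < 11881 = 109² → obtuse
(24,26,24): 24²+24² = 1152 > 676 = 26² → acute
(193,213,298): 193²+213² = 82618 < 88804 = 298² → obtuse
(103,264,196): 103²+196² = 49025 < 69696 = 264² → obtuse
4 of the 5 are obtuse.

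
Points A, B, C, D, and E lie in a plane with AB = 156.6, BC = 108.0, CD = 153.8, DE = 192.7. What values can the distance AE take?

The maximum is all hops collinear in one direction: 156.6 + 108.0 + 153.8 + 192.7 = 611.1.
The longest hop is 192.7; the others sum to 418.4. Since 192.7 ≤ 418.4, the path can fold back on itself completely, so the minimum distance is 0.

0 ≤ AE ≤ 611.1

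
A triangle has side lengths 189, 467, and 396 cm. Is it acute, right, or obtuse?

obtuse

Compare the square of the longest side to the sum of squares of the other two: 189² + 396² = 192537 < 218089 = 467².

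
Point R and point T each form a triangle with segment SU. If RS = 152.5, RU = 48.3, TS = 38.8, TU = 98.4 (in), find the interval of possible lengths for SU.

104.2 < SU < 137.2

From triangle RSU: |152.5 − 48.3| < SU < 152.5 + 48.3, i.e. 104.2 < SU < 200.8.
From triangle TSU: 59.6 < SU < 137.2.
Both must hold, so SU lies in the intersection.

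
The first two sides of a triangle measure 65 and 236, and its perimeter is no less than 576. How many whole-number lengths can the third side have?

Triangle inequality: 171 < x < 301. Perimeter ≥ 576 gives x ≥ 576 − 65 − 236 = 275.
So 275 ≤ x < 301; integers 275 through 300: 26 values.

26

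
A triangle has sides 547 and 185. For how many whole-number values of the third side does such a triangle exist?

369

The third side lies in the open interval (362, 732).
Integers from 363 to 731 inclusive: 731 − 363 + 1 = 369.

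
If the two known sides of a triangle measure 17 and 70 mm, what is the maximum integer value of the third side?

86

The third side must be strictly less than 17 + 70 = 87.
The largest integer below 87 is 86.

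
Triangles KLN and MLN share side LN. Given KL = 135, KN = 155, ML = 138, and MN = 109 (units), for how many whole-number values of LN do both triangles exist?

From triangle KLN: 20 < LN < 290.
From triangle MLN: 29 < LN < 247.
Intersection: 29 < LN < 247, so integers 30 through 246: 217 values.

217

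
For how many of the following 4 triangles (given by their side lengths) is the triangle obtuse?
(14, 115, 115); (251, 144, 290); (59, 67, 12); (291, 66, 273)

(14,115,115): 14²+115² = 13421 > 13225 = 115² → acute
(251,144,290): 144²+251² = 83737 < 84100 = 290² → obtuse
(59,67,12): 12²+59² = 3625 < 4489 = 67² → obtuse
(291,66,273): 66²+273² = 78885 < 84681 = 291² → obtuse
3 of the 4 are obtuse.

3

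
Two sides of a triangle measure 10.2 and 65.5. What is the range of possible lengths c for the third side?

By the triangle inequality, c must be less than 10.2 + 65.5 = 75.7 and greater than |10.2 − 65.5| = 55.3.

55.3 < c < 75.7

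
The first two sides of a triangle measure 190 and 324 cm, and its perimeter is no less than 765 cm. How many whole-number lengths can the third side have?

Triangle inequality: 134 < x < 514. Perimeter ≥ 765 gives x ≥ 765 − 190 − 324 = 251.
So 251 ≤ x < 514; integers 251 through 513: 263 values.

263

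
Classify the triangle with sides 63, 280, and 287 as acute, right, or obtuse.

Compare the square of the longest side to the sum of squares of the other two: 63² + 280² = 82369 = 287².

right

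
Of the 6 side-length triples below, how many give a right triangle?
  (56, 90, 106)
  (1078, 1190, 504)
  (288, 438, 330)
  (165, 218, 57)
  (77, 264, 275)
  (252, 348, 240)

5

(56,90,106): 56²+90² = 11236 = 106² → right
(1078,1190,504): 504²+1078² = 1416100 = 1190² → right
(288,438,330): 288²+330² = 191844 = 438² → right
(165,218,57): 57²+165² = 30474 < 47524 = 218² → obtuse
(77,264,275): 77²+264² = 75625 = 275² → right
(252,348,240): 240²+252² = 121104 = 348² → right
5 of the 6 are right.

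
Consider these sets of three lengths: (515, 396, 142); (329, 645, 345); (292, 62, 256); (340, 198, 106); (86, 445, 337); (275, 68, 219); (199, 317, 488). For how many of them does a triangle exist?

(142,396,515): 142+396 > 515 → valid
(329,345,645): 329+345 > 645 → valid
(62,256,292): 62+256 > 292 → valid
(106,198,340): 106+198 ≤ 340 → not valid
(86,337,445): 86+337 ≤ 445 → not valid
(68,219,275): 68+219 > 275 → valid
(199,317,488): 199+317 > 488 → valid
5 of the 7 triples form a triangle.

5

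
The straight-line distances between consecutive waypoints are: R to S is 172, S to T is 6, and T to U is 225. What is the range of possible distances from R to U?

The maximum is all hops collinear in one direction: 172 + 6 + 225 = 403.
The longest hop is 225; the others sum to 178. Folding the others back against it leaves at least 225 − 178 = 47.

47 ≤ RU ≤ 403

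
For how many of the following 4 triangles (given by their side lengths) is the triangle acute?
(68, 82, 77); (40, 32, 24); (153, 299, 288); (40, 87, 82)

3

(68,82,77): 68²+77² = 10553 > 6724 = 82² → acute
(40,32,24): 24²+32² = 1600 = 40² → right
(153,299,288): 153²+288² = 106353 > 89401 = 299² → acute
(40,87,82): 40²+82² = 8324 > 7569 = 87² → acute
3 of the 4 are acute.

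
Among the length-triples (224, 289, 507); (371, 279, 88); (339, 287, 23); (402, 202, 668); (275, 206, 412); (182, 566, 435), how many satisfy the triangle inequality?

(224,289,507): 224+289 > 507 → valid
(88,279,371): 88+279 ≤ 371 → not valid
(23,287,339): 23+287 ≤ 339 → not valid
(202,402,668): 202+402 ≤ 668 → not valid
(206,275,412): 206+275 > 412 → valid
(182,435,566): 182+435 > 566 → valid
3 of the 6 triples form a triangle.

3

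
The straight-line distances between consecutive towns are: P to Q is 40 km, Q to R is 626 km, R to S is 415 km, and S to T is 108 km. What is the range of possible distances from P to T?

63 ≤ PT ≤ 1189 km

The maximum is all hops collinear in one direction: 40 + 626 + 415 + 108 = 1189.
The longest hop is 626; the others sum to 563. Folding the others back against it leaves at least 626 − 563 = 63.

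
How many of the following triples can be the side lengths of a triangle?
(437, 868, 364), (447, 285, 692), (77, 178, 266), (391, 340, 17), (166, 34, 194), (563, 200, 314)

(364,437,868): 364+437 ≤ 868 → not valid
(285,447,692): 285+447 > 692 → valid
(77,178,266): 77+178 ≤ 266 → not valid
(17,340,391): 17+340 ≤ 391 → not valid
(34,166,194): 34+166 > 194 → valid
(200,314,563): 200+314 ≤ 563 → not valid
2 of the 6 triples form a triangle.

2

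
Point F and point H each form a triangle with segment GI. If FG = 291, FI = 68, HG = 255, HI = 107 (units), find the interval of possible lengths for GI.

223 < GI < 359

From triangle FGI: |291 − 68| < GI < 291 + 68, i.e. 223 < GI < 359.
From triangle HGI: 148 < GI < 362.
Both must hold, so GI lies in the intersection.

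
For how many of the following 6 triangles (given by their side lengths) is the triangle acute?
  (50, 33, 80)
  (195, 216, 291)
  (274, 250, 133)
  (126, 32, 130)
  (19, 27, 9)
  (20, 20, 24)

(50,33,80): 33²+50² = 3589 < 6400 = 80² → obtuse
(195,216,291): 195²+216² = 84681 = 291² → right
(274,250,133): 133²+250² = 80189 > 75076 = 274² → acute
(126,32,130): 32²+126² = 16900 = 130² → right
(19,27,9): 9²+19² = 442 < 729 = 27² → obtuse
(20,20,24): 20²+20² = 800 > 576 = 24² → acute
2 of the 6 are acute.

2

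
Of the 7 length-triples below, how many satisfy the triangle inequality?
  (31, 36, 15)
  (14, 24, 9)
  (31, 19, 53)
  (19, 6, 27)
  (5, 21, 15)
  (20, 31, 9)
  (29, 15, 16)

(15,31,36): 15+31 > 36 → valid
(9,14,24): 9+14 ≤ 24 → not valid
(19,31,53): 19+31 ≤ 53 → not valid
(6,19,27): 6+19 ≤ 27 → not valid
(5,15,21): 5+15 ≤ 21 → not valid
(9,20,31): 9+20 ≤ 31 → not valid
(15,16,29): 15+16 > 29 → valid
2 of the 7 triples form a triangle.

2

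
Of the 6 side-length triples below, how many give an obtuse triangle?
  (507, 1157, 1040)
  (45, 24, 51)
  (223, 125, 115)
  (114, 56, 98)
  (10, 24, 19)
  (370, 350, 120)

(507,1157,1040): 507²+1040² = 1338649 = 1157² → right
(45,24,51): 24²+45² = 2601 = 51² → right
(223,125,115): 115²+125² = 28850 < 49729 = 223² → obtuse
(114,56,98): 56²+98² = 12740 < 12996 = 114² → obtuse
(10,24,19): 10²+19² = 461 < 576 = 24² → obtuse
(370,350,120): 120²+350² = 136900 = 370² → right
3 of the 6 are obtuse.

3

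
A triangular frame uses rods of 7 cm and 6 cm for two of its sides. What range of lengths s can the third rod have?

By the triangle inequality, s must be less than 7 + 6 = 13 and greater than |7 − 6| = 1.

1 < s < 13 (cm)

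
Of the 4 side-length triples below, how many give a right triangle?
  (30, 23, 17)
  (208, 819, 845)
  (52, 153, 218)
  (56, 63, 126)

1

(30,23,17): 17²+23² = 818 < 900 = 30² → obtuse
(208,819,845): 208²+819² = 714025 = 845² → right
(52,153,218): 52+153 ≤ 218, not a triangle
(56,63,126): 56+63 ≤ 126, not a triangle
1 of the 4 is right.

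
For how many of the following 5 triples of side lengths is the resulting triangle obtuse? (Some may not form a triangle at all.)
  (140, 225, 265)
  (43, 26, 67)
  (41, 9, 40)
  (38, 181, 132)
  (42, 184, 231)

1

(140,225,265): 140²+225² = 70225 = 265² → right
(43,26,67): 26²+43² = 2525 < 4489 = 67² → obtuse
(41,9,40): 9²+40² = 1681 = 41² → right
(38,181,132): 38+132 ≤ 181, not a triangle
(42,184,231): 42+184 ≤ 231, not a triangle
1 of the 5 is obtuse.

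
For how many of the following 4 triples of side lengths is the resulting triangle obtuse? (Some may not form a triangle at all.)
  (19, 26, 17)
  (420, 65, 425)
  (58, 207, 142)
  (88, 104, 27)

2

(19,26,17): 17²+19² = 650 < 676 = 26² → obtuse
(420,65,425): 65²+420² = 180625 = 425² → right
(58,207,142): 58+142 ≤ 207, not a triangle
(88,104,27): 27²+88² = 8473 < 10816 = 104² → obtuse
2 of the 4 are obtuse.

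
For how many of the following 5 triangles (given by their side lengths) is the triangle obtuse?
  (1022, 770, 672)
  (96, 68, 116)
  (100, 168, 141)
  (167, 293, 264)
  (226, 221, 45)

1

(1022,770,672): 672²+770² = 1044484 = 1022² → right
(96,68,116): 68²+96² = 13840 > 13456 = 116² → acute
(100,168,141): 100²+141² = 29881 > 28224 = 168² → acute
(167,293,264): 167²+264² = 97585 > 85849 = 293² → acute
(226,221,45): 45²+221² = 50866 < 51076 = 226² → obtuse
1 of the 5 is obtuse.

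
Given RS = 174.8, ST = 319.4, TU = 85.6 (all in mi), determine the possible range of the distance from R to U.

59.0 ≤ RU ≤ 579.8 mi

The maximum is all hops collinear in one direction: 174.8 + 319.4 + 85.6 = 579.8.
The longest hop is 319.4; the others sum to 260.4. Folding the others back against it leaves at least 319.4 − 260.4 = 59.0.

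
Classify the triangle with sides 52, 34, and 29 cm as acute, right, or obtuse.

obtuse

Compare the square of the longest side to the sum of squares of the other two: 29² + 34² = 1997 < 2704 = 52².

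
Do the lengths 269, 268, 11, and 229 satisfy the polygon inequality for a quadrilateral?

A quadrilateral exists iff every side is shorter than the sum of the others — equivalently, the longest side is less than the sum of the rest.
Longest side 269 < 508 (sum of the remaining 3), so yes.

Yes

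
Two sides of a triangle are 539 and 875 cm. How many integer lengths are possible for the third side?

1077

The third side lies in the open interval (336, 1414).
Integers from 337 to 1413 inclusive: 1413 − 337 + 1 = 1077.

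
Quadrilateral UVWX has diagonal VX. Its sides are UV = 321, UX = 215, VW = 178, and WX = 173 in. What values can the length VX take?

From triangle UVX: |321 − 215| < VX < 321 + 215, i.e. 106 < VX < 536.
From triangle WVX: 5 < VX < 351.
Both must hold, so VX lies in the intersection.

106 < VX < 351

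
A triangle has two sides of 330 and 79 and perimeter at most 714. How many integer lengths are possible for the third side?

Triangle inequality: 251 < x < 409. Perimeter ≤ 714 gives x ≤ 714 − 330 − 79 = 305.
So 251 < x ≤ 305; integers 252 through 305: 54 values.

54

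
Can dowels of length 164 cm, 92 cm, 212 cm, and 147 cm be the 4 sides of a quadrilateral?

Yes

A quadrilateral exists iff every side is shorter than the sum of the others — equivalently, the longest side is less than the sum of the rest.
Longest side 212 < 403 (sum of the remaining 3), so yes.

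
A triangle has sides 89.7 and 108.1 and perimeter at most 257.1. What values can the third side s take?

18.4 < s ≤ 59.3

Triangle inequality alone gives 18.4 < s < 197.8.
The perimeter condition gives s ≤ 257.1 − 89.7 − 108.1 = 59.3.
Intersecting the two: 18.4 < s ≤ 59.3.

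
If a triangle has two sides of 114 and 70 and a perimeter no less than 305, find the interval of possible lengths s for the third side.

121 ≤ s < 184

Triangle inequality alone gives 44 < s < 184.
The perimeter condition gives s ≥ 305 − 114 − 70 = 121.
Intersecting the two: 121 ≤ s < 184.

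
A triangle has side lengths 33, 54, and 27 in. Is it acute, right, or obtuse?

obtuse

Compare the square of the longest side to the sum of squares of the other two: 27² + 33² = 1818 < 2916 = 54².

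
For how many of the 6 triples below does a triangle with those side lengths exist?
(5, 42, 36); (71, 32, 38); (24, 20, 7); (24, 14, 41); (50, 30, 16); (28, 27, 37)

2

(5,36,42): 5+36 ≤ 42 → not valid
(32,38,71): 32+38 ≤ 71 → not valid
(7,20,24): 7+20 > 24 → valid
(14,24,41): 14+24 ≤ 41 → not valid
(16,30,50): 16+30 ≤ 50 → not valid
(27,28,37): 27+28 > 37 → valid
2 of the 6 triples form a triangle.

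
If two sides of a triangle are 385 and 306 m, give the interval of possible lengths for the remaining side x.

By the triangle inequality, x must be less than 385 + 306 = 691 and greater than |385 − 306| = 79.

79 < x < 691 (m)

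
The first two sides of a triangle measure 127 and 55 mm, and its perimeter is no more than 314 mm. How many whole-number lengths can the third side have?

60

Triangle inequality: 72 < x < 182. Perimeter ≤ 314 gives x ≤ 314 − 127 − 55 = 132.
So 72 < x ≤ 132; integers 73 through 132: 60 values.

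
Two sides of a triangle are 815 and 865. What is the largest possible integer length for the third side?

1679

The third side must be strictly less than 815 + 865 = 1680.
The largest integer below 1680 is 1679.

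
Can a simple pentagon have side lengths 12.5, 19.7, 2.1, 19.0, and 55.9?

For a pentagon, each side must be shorter than the sum of the others.
Here the longest side is 55.9, but the remaining 4 sides sum to only 53.3.

No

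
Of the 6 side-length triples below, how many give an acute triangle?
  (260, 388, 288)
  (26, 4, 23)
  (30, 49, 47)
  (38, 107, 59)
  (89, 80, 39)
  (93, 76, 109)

(260,388,288): 260²+288² = 150544 = 388² → right
(26,4,23): 4²+23² = 545 < 676 = 26² → obtuse
(30,49,47): 30²+47² = 3109 > 2401 = 49² → acute
(38,107,59): 38+59 ≤ 107, not a triangle
(89,80,39): 39²+80² = 7921 = 89² → right
(93,76,109): 76²+93² = 14425 > 11881 = 109² → acute
2 of the 6 are acute.

2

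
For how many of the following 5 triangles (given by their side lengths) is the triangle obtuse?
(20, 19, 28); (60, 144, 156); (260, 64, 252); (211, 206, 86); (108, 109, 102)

(20,19,28): 19²+20² = 761 < 784 = 28² → obtuse
(60,144,156): 60²+144² = 24336 = 156² → right
(260,64,252): 64²+252² = 67600 = 260² → right
(211,206,86): 86²+206² = 49832 > 44521 = 211² → acute
(108,109,102): 102²+108² = 22068 > 11881 = 109² → acute
1 of the 5 is obtuse.

1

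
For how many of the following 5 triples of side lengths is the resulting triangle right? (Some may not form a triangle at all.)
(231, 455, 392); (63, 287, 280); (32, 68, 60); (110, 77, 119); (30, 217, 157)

(231,455,392): 231²+392² = 207025 = 455² → right
(63,287,280): 63²+280² = 82369 = 287² → right
(32,68,60): 32²+60² = 4624 = 68² → right
(110,77,119): 77²+110² = 18029 > 14161 = 119² → acute
(30,217,157): 30+157 ≤ 217, not a triangle
3 of the 5 are right.

3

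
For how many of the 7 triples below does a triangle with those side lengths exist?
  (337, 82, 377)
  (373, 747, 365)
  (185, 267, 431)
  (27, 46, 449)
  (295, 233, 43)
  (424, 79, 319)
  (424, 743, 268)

2

(82,337,377): 82+337 > 377 → valid
(365,373,747): 365+373 ≤ 747 → not valid
(185,267,431): 185+267 > 431 → valid
(27,46,449): 27+46 ≤ 449 → not valid
(43,233,295): 43+233 ≤ 295 → not valid
(79,319,424): 79+319 ≤ 424 → not valid
(268,424,743): 268+424 ≤ 743 → not valid
2 of the 7 triples form a triangle.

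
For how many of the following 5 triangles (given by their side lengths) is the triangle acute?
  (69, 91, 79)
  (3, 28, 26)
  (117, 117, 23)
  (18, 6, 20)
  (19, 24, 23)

3

(69,91,79): 69²+79² = 11002 > 8281 = 91² → acute
(3,28,26): 3²+26² = 685 < 784 = 28² → obtuse
(117,117,23): 23²+117² = 14218 > 13689 = 117² → acute
(18,6,20): 6²+18² = 360 < 400 = 20² → obtuse
(19,24,23): 19²+23² = 890 > 576 = 24² → acute
3 of the 5 are acute.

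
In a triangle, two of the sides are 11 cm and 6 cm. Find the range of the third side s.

By the triangle inequality, s must be less than 11 + 6 = 17 and greater than |11 − 6| = 5.

5 < s < 17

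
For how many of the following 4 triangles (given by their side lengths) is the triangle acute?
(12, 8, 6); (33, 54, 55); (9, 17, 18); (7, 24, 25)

(12,8,6): 6²+8² = 100 < 144 = 12² → obtuse
(33,54,55): 33²+54² = 4005 > 3025 = 55² → acute
(9,17,18): 9²+17² = 370 > 324 = 18² → acute
(7,24,25): 7²+24² = 625 = 25² → right
2 of the 4 are acute.

2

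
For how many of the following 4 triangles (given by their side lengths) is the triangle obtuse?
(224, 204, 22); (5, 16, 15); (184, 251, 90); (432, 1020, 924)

(224,204,22): 22²+204² = 42100 < 50176 = 224² → obtuse
(5,16,15): 5²+15² = 250 < 256 = 16² → obtuse
(184,251,90): 90²+184² = 41956 < 63001 = 251² → obtuse
(432,1020,924): 432²+924² = 1040400 = 1020² → right
3 of the 4 are obtuse.

3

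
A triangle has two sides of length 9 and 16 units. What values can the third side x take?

By the triangle inequality, x must be less than 9 + 16 = 25 and greater than |9 − 16| = 7.

7 < x < 25 (units)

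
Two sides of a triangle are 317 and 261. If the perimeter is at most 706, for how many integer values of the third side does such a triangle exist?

Triangle inequality: 56 < x < 578. Perimeter ≤ 706 gives x ≤ 706 − 317 − 261 = 128.
So 56 < x ≤ 128; integers 57 through 128: 72 values.

72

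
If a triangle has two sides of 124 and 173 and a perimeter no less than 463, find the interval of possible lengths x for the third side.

166 ≤ x < 297

Triangle inequality alone gives 49 < x < 297.
The perimeter condition gives x ≥ 463 − 124 − 173 = 166.
Intersecting the two: 166 ≤ x < 297.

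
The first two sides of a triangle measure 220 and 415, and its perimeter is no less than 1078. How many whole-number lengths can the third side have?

192

Triangle inequality: 195 < x < 635. Perimeter ≥ 1078 gives x ≥ 1078 − 220 − 415 = 443.
So 443 ≤ x < 635; integers 443 through 634: 192 values.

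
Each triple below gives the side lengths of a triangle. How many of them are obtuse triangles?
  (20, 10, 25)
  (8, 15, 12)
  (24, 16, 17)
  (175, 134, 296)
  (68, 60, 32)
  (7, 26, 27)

(20,10,25): 10²+20² = 500 < 625 = 25² → obtuse
(8,15,12): 8²+12² = 208 < 225 = 15² → obtuse
(24,16,17): 16²+17² = 545 < 576 = 24² → obtuse
(175,134,296): 134²+175² = 48581 < 87616 = 296² → obtuse
(68,60,32): 32²+60² = 4624 = 68² → right
(7,26,27): 7²+26² = 725 < 729 = 27² → obtuse
5 of the 6 are obtuse.

5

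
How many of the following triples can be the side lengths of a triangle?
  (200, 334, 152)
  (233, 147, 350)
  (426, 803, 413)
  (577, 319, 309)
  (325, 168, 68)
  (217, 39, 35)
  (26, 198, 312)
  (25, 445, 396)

4

(152,200,334): 152+200 > 334 → valid
(147,233,350): 147+233 > 350 → valid
(413,426,803): 413+426 > 803 → valid
(309,319,577): 309+319 > 577 → valid
(68,168,325): 68+168 ≤ 325 → not valid
(35,39,217): 35+39 ≤ 217 → not valid
(26,198,312): 26+198 ≤ 312 → not valid
(25,396,445): 25+396 ≤ 445 → not valid
4 of the 8 triples form a triangle.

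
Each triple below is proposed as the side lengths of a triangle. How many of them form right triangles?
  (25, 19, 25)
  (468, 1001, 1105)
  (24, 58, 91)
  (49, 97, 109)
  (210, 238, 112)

(25,19,25): 19²+25² = 986 > 625 = 25² → acute
(468,1001,1105): 468²+1001² = 1221025 = 1105² → right
(24,58,91): 24+58 ≤ 91, not a triangle
(49,97,109): 49²+97² = 11810 < 11881 = 109² → obtuse
(210,238,112): 112²+210² = 56644 = 238² → right
2 of the 5 are right.

2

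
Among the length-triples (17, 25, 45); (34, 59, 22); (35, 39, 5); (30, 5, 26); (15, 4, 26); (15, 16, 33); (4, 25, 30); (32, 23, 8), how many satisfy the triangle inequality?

(17,25,45): 17+25 ≤ 45 → not valid
(22,34,59): 22+34 ≤ 59 → not valid
(5,35,39): 5+35 > 39 → valid
(5,26,30): 5+26 > 30 → valid
(4,15,26): 4+15 ≤ 26 → not valid
(15,16,33): 15+16 ≤ 33 → not valid
(4,25,30): 4+25 ≤ 30 → not valid
(8,23,32): 8+23 ≤ 32 → not valid
2 of the 8 triples form a triangle.

2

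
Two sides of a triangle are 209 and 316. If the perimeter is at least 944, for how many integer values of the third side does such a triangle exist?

Triangle inequality: 107 < x < 525. Perimeter ≥ 944 gives x ≥ 944 − 209 − 316 = 419.
So 419 ≤ x < 525; integers 419 through 524: 106 values.

106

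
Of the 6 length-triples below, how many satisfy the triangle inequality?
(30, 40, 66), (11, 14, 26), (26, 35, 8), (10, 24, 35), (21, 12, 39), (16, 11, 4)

1

(30,40,66): 30+40 > 66 → valid
(11,14,26): 11+14 ≤ 26 → not valid
(8,26,35): 8+26 ≤ 35 → not valid
(10,24,35): 10+24 ≤ 35 → not valid
(12,21,39): 12+21 ≤ 39 → not valid
(4,11,16): 4+11 ≤ 16 → not valid
1 of the 6 triples forms a triangle.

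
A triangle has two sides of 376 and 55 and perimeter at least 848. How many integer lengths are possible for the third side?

Triangle inequality: 321 < x < 431. Perimeter ≥ 848 gives x ≥ 848 − 376 − 55 = 417.
So 417 ≤ x < 431; integers 417 through 430: 14 values.

14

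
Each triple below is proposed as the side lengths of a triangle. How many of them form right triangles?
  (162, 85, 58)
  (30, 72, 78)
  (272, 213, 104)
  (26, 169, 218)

(162,85,58): 58+85 ≤ 162, not a triangle
(30,72,78): 30²+72² = 6084 = 78² → right
(272,213,104): 104²+213² = 56185 < 73984 = 272² → obtuse
(26,169,218): 26+169 ≤ 218, not a triangle
1 of the 4 is right.

1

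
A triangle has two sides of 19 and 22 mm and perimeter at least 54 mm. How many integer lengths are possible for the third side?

28

Triangle inequality: 3 < x < 41. Perimeter ≥ 54 gives x ≥ 54 − 19 − 22 = 13.
So 13 ≤ x < 41; integers 13 through 40: 28 values.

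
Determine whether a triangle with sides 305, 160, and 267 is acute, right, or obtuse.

acute

Compare the square of the longest side to the sum of squares of the other two: 160² + 267² = 96889 > 93025 = 305².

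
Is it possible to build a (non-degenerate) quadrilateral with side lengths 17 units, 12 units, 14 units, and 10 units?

A quadrilateral exists iff every side is shorter than the sum of the others — equivalently, the longest side is less than the sum of the rest.
Longest side 17 < 36 (sum of the remaining 3), so yes.

Yes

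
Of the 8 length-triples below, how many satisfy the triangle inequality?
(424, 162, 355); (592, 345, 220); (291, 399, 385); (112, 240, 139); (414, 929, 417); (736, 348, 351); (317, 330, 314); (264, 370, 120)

(162,355,424): 162+355 > 424 → valid
(220,345,592): 220+345 ≤ 592 → not valid
(291,385,399): 291+385 > 399 → valid
(112,139,240): 112+139 > 240 → valid
(414,417,929): 414+417 ≤ 929 → not valid
(348,351,736): 348+351 ≤ 736 → not valid
(314,317,330): 314+317 > 330 → valid
(120,264,370): 120+264 > 370 → valid
5 of the 8 triples form a triangle.

5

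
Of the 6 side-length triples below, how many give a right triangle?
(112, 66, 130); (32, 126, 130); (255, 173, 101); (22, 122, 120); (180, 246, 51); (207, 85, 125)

(112,66,130): 66²+112² = 16900 = 130² → right
(32,126,130): 32²+126² = 16900 = 130² → right
(255,173,101): 101²+173² = 40130 < 65025 = 255² → obtuse
(22,122,120): 22²+120² = 14884 = 122² → right
(180,246,51): 51+180 ≤ 246, not a triangle
(207,85,125): 85²+125² = 22850 < 42849 = 207² → obtuse
3 of the 6 are right.

3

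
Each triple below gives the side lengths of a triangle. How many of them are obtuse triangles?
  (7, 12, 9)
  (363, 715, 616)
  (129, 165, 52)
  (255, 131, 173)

3

(7,12,9): 7²+9² = 130 < 144 = 12² → obtuse
(363,715,616): 363²+616² = 511225 = 715² → right
(129,165,52): 52²+129² = 19345 < 27225 = 165² → obtuse
(255,131,173): 131²+173² = 47090 < 65025 = 255² → obtuse
3 of the 4 are obtuse.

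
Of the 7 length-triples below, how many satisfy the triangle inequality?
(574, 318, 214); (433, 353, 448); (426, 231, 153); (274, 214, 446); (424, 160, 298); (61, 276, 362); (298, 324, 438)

4

(214,318,574): 214+318 ≤ 574 → not valid
(353,433,448): 353+433 > 448 → valid
(153,231,426): 153+231 ≤ 426 → not valid
(214,274,446): 214+274 > 446 → valid
(160,298,424): 160+298 > 424 → valid
(61,276,362): 61+276 ≤ 362 → not valid
(298,324,438): 298+324 > 438 → valid
4 of the 7 triples form a triangle.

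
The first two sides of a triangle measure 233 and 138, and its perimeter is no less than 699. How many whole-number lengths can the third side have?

43

Triangle inequality: 95 < x < 371. Perimeter ≥ 699 gives x ≥ 699 − 233 − 138 = 328.
So 328 ≤ x < 371; integers 328 through 370: 43 values.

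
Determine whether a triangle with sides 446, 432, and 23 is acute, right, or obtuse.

Compare the square of the longest side to the sum of squares of the other two: 23² + 432² = 187153 < 198916 = 446².

obtuse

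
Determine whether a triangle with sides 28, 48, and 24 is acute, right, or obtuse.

Compare the square of the longest side to the sum of squares of the other two: 24² + 28² = 1360 < 2304 = 48².

obtuse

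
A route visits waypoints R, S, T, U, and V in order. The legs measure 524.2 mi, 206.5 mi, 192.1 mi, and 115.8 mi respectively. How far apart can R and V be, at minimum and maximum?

9.8 ≤ RV ≤ 1038.6 mi

The maximum is all hops collinear in one direction: 524.2 + 206.5 + 192.1 + 115.8 = 1038.6.
The longest hop is 524.2; the others sum to 514.4. Folding the others back against it leaves at least 524.2 − 514.4 = 9.8.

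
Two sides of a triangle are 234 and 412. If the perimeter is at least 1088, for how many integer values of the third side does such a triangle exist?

204

Triangle inequality: 178 < x < 646. Perimeter ≥ 1088 gives x ≥ 1088 − 234 − 412 = 442.
So 442 ≤ x < 646; integers 442 through 645: 204 values.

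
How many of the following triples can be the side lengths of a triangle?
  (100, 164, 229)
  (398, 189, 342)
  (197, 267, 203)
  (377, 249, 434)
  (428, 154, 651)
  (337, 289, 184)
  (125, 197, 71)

5

(100,164,229): 100+164 > 229 → valid
(189,342,398): 189+342 > 398 → valid
(197,203,267): 197+203 > 267 → valid
(249,377,434): 249+377 > 434 → valid
(154,428,651): 154+428 ≤ 651 → not valid
(184,289,337): 184+289 > 337 → valid
(71,125,197): 71+125 ≤ 197 → not valid
5 of the 7 triples form a triangle.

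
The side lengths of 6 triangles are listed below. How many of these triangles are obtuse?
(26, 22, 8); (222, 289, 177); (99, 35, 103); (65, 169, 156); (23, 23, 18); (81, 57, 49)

(26,22,8): 8²+22² = 548 < 676 = 26² → obtuse
(222,289,177): 177²+222² = 80613 < 83521 = 289² → obtuse
(99,35,103): 35²+99² = 11026 > 10609 = 103² → acute
(65,169,156): 65²+156² = 28561 = 169² → right
(23,23,18): 18²+23² = 853 > 529 = 23² → acute
(81,57,49): 49²+57² = 5650 < 6561 = 81² → obtuse
3 of the 6 are obtuse.

3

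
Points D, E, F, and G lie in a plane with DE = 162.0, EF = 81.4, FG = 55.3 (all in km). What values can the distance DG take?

25.3 ≤ DG ≤ 298.7 km

The maximum is all hops collinear in one direction: 162.0 + 81.4 + 55.3 = 298.7.
The longest hop is 162.0; the others sum to 136.7. Folding the others back against it leaves at least 162.0 − 136.7 = 25.3.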